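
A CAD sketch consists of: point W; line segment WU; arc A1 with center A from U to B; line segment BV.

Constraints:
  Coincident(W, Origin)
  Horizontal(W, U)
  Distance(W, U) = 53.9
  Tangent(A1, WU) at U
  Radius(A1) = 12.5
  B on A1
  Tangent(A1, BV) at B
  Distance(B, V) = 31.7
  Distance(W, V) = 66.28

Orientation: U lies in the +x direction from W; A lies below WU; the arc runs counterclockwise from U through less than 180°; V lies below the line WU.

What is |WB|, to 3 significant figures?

44.2

Checks: |AB| = 12.50 ✓; ∠(AB, BV) = 90.00° ✓; |BV| = 31.70 ✓; |WV| = 66.28 ✓.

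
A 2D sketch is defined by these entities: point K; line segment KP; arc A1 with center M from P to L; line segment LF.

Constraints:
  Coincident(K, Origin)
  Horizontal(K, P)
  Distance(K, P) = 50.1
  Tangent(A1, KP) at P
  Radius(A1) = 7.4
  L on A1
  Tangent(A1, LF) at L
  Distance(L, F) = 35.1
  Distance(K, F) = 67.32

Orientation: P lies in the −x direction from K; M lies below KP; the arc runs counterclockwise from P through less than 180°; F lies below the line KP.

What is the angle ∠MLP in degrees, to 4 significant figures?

40.24°

K is at the origin; KP is horizontal with |KP| = 50.1 and P on the −x side, so P = (-50.10, 0.000). Since A1 is tangent to KP there, MP ⟂ KP, so M = P + (0, -7.4) = (-50.10, -7.400). Since ML ⟂ LF (tangency), |MF| = √(7.4² + 35.1²) = 35.87 regardless of where L sits on A1. So F lies on both circle(K, 67.32) and circle(M, 35.87); the below-KP intersection is F = (-51.60, -43.24). L is the foot of the tangent from F: L = (-57.40, -8.623).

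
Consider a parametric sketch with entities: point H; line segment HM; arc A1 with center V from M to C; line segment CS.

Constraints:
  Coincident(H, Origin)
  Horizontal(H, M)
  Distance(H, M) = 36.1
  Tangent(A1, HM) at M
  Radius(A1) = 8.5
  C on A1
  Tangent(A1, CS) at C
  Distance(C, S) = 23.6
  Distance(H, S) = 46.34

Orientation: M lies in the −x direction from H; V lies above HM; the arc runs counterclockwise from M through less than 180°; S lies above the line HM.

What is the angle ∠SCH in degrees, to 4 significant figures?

121.0°

Checks: H = (0.00, 0.00) ✓; |VC| = 8.500 ✓; ∠(VC, CS) = 90.00° ✓; |CS| = 23.60 ✓; |HS| = 46.34 ✓.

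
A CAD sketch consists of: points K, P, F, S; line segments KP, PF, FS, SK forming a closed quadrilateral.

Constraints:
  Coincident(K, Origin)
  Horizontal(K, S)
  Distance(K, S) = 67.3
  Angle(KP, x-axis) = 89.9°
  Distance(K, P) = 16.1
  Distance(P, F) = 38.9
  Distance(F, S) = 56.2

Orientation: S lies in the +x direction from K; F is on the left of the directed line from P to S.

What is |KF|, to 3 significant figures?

50.9

K is at the origin; K and S share the same y with |KS| = 67.3 and S in +x, so S = (67.3, 0). KP runs at 89.9° with |KP| = 16.1, so P = (0.0281, 16.1). F is determined by |PF| = 38.9 and |FS| = 56.2 together: it lies at the intersection of circle(P, 38.9) and circle(S, 56.2). With |PS| = 69.2, the foot of the radical line on PS is 22.7 from P and the perpendicular offset is √(38.9² − 22.7²) = 31.6. Taking the left-of-PS solution: F = (29.5, 41.5).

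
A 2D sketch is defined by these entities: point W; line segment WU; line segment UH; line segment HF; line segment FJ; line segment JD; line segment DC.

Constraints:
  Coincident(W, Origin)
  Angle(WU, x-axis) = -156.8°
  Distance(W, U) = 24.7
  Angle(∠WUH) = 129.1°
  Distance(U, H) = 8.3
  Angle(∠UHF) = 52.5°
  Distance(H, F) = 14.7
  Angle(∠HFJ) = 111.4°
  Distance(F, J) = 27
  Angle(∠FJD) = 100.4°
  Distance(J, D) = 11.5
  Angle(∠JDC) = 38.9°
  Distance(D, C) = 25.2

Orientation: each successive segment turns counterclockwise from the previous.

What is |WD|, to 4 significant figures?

28.22

W is at the origin; WU runs at -156.8° with length 24.7, so U = (-22.70, -9.730). ∠WUH = 129.1° gives UH at -105.9° from the x-axis; with |UH| = 8.3, H = (-24.98, -17.71). ∠UHF = 52.5° gives HF at 21.60° from the x-axis; with |HF| = 14.7, F = (-11.31, -12.30). ∠HFJ = 111.4° gives FJ at 90.20° from the x-axis; with |FJ| = 27.0, J = (-11.40, 14.70). ∠FJD = 100.4° gives JD at 169.8° from the x-axis; with |JD| = 11.5, D = (-22.72, 16.73). Then |WD| = |D − W| = 28.22.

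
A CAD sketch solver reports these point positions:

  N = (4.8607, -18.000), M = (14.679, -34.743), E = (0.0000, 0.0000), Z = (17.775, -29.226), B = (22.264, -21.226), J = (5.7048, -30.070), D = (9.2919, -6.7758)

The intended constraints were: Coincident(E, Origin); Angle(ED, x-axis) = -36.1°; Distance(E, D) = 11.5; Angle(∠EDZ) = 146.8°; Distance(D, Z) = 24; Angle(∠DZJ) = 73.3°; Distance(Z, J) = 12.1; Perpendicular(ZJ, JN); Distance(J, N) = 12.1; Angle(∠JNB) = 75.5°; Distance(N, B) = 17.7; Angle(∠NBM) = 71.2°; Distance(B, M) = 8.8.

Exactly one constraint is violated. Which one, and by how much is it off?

Distance(B, M) = 8.8 — off by 6.70.

E = (0.00, 0.00) ✓; ED at -36.10° ✓; |ED| = 11.50 ✓; ∠EDZ = 146.8° ✓; |DZ| = 24.00 ✓; ∠DZJ = 73.30° ✓; |ZJ| = 12.10 ✓; ∠(ZJ, JN) = 90.00° ✓; |JN| = 12.10 ✓; ∠JNB = 75.50° ✓; |NB| = 17.70 ✓; ∠NBM = 71.20° ✓; |BM| = 15.50 ✗.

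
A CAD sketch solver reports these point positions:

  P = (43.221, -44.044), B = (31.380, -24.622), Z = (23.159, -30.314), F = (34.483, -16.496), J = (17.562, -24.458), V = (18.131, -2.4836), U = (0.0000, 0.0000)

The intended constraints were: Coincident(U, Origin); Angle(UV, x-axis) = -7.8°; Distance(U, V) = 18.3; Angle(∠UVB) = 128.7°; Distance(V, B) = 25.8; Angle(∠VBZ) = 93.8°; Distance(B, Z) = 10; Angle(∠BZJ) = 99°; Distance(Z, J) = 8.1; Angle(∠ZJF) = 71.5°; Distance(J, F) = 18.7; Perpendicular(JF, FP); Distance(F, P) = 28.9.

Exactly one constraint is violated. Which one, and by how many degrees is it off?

Perpendicular(JF, FP) — off by 7.60°.

U = (0.00, 0.00) ✓; UV at -7.800° ✓; |UV| = 18.30 ✓; ∠UVB = 128.7° ✓; |VB| = 25.80 ✓; ∠VBZ = 93.80° ✓; |BZ| = 9.999 ✓; ∠BZJ = 99.01° ✓; |ZJ| = 8.101 ✓; ∠ZJF = 71.49° ✓; |JF| = 18.70 ✓; ∠(JF, FP) = 97.60° ✗; |FP| = 28.90 ✓.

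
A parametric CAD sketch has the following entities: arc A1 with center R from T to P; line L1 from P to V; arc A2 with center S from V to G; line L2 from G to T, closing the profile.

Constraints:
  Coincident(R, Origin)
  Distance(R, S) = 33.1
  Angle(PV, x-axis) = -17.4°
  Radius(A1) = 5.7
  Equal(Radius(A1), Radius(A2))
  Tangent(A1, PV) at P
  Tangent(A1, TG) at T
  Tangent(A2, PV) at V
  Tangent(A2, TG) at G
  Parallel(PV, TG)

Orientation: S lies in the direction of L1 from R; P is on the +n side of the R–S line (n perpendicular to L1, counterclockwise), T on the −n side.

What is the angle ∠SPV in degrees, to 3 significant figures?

9.77°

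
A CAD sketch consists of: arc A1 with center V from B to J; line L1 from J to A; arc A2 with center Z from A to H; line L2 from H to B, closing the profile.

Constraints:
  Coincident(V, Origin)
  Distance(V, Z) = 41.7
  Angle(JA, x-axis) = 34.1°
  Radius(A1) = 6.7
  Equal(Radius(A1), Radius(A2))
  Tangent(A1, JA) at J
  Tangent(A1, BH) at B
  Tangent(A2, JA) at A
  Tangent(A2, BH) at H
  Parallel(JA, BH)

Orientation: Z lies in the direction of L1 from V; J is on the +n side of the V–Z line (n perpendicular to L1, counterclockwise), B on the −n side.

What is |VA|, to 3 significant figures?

42.2

Tangency of A1 to both parallel lines with radius 6.7 puts J and B at V ± 6.7·n: J = (-3.76, 5.55), B = (3.76, -5.55). Equal radii place A and H the same way about Z: A = Z + 6.7·n = (30.8, 28.9), H = Z − 6.7·n = (38.3, 17.8). Then |VA| = |A − V| = 42.2.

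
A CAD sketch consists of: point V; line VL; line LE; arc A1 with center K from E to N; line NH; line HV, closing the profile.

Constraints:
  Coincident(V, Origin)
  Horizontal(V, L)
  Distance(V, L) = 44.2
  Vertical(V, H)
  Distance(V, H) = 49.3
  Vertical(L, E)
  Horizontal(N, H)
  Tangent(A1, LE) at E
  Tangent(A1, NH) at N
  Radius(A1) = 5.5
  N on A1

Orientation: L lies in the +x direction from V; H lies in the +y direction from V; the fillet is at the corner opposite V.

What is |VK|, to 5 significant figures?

58.448

V is at the origin; VL is horizontal with |VL| = 44.2 and L on the +x side, so L = (44.200, 0.0000). VH is vertical with |VH| = 49.3 and H on the +y side, so H = (0.0000, 49.300). The virtual corner opposite V is at (44.200, 49.300). A1 meets LE tangentially, so KE is at right angles to LE and the tangent condition forces KN to be normal to NH, with radius 5.5, so the center K sits 5.5 in from both sides at K = (38.700, 43.800). Then |VK| = |K − V| = 58.448.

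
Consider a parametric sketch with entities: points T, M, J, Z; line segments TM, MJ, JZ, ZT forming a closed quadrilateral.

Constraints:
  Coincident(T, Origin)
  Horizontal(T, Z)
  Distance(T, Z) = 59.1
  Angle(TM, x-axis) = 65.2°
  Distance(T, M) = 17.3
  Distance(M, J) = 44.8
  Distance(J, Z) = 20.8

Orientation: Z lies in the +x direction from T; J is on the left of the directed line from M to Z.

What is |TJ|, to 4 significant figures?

55.44

Checks: |MJ| = 44.80 ✓; |JZ| = 20.80 ✓.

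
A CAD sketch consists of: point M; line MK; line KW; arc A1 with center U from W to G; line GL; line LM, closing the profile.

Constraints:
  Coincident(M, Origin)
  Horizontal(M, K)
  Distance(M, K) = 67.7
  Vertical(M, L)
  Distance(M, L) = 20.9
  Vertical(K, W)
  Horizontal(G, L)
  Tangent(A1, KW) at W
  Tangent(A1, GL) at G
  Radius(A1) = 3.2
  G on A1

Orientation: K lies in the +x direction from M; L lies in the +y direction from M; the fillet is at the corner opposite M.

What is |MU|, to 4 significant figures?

66.88

M is at the origin; M and K share the same y with |MK| = 67.7 and K on the +x side, so K = (67.70, 0.000). ML is vertical with |ML| = 20.9 and L on the +y side, so L = (0.000, 20.90). The virtual corner opposite M is at (67.70, 20.90). A1 meets KW tangentially, so UW is at right angles to KW and since A1 is tangent to GL there, UG ⟂ GL, with radius 3.2, so the center U sits 3.2 in from both sides at U = (64.50, 17.70). Then |MU| = |U − M| = 66.88.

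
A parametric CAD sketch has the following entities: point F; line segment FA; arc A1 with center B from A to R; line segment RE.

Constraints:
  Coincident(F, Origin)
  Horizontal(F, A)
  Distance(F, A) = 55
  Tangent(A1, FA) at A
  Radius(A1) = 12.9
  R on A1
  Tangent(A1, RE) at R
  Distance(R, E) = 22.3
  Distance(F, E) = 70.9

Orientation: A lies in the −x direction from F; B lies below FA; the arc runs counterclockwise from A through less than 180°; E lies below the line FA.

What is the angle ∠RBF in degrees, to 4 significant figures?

173.7°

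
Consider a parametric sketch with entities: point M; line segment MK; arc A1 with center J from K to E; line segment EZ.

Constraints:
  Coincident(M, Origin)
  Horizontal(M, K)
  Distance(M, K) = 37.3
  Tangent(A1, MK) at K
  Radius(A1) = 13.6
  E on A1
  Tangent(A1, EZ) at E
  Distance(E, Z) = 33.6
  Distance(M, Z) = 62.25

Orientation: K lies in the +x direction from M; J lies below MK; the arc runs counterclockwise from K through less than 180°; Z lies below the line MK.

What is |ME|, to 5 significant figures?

30.972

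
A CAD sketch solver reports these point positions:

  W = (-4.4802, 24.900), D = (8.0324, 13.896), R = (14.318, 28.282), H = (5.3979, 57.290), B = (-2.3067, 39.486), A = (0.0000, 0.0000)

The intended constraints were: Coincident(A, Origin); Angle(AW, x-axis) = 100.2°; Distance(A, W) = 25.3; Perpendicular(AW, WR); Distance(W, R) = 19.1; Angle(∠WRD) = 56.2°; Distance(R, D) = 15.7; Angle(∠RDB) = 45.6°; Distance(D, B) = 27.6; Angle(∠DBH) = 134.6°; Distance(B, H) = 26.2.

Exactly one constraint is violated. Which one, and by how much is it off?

Distance(B, H) = 26.2 — off by 6.80.

A = (0.00, 0.00) ✓; AW at 100.2° ✓; |AW| = 25.30 ✓; ∠(AW, WR) = 90.00° ✓; |WR| = 19.10 ✓; ∠WRD = 56.20° ✓; |RD| = 15.70 ✓; ∠RDB = 45.60° ✓; |DB| = 27.60 ✓; ∠DBH = 134.6° ✓; |BH| = 19.40 ✗.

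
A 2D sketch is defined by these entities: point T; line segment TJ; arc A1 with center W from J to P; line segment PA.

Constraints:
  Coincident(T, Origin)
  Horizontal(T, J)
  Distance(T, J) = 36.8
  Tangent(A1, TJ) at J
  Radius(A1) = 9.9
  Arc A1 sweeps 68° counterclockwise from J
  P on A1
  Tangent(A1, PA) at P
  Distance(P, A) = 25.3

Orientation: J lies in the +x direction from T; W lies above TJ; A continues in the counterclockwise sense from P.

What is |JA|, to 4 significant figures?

35.03

T is at the origin; T and J share the same y with |TJ| = 36.8 and J on the +x side, so J = (36.80, 0.000). Tangency of A1 to TJ means the radius WJ is perpendicular to TJ, so W = J + (0, 9.9) = (36.80, 9.900). On A1, J sits at bearing -90° from W; a 68° counterclockwise sweep puts P at bearing -22°, so P = W + 9.9·(cos -22°, sin -22°) = (45.98, 6.191). A1 meets PA tangentially, so WP is at right angles to PA, so PA runs along (−sin -22°, cos -22°); with |PA| = 25.3, A = (55.46, 29.65). Then |JA| = |A − J| = 35.03.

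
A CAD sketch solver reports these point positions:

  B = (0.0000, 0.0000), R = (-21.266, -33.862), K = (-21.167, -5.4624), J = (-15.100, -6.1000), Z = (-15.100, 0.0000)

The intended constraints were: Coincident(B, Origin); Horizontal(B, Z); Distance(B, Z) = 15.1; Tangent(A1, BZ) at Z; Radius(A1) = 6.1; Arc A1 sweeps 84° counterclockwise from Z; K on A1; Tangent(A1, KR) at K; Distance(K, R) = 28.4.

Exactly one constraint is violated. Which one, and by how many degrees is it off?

Tangent(A1, KR) at K — off by 5.80°.

B = (0.00, 0.00) ✓; B.y = 0.00, Z.y = 0.00 ✓; |BZ| = 15.10 ✓; ∠(JZ, ZB) = 90.00° ✓; |JZ| = 6.100 ✓; bearing(J→K) − bearing(J→Z) = 84.00° ✓; |JK| = 6.100 ✓; ∠(JK, KR) = 84.20° ✗; |KR| = 28.40 ✓.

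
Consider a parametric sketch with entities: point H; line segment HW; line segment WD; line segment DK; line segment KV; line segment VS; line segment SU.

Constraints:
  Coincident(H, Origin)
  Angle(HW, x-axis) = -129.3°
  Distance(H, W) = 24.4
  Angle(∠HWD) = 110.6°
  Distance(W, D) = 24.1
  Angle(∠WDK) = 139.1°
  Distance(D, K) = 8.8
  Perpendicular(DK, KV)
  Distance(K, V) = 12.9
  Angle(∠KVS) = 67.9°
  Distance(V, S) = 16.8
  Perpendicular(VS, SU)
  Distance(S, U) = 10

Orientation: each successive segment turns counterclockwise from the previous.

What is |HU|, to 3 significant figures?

41.9

H is at the origin; HW runs at -129.3° with length 24.4, so W = (-15.5, -18.9). ∠HWD = 110.6° gives WD at -59.9° from the x-axis; with |WD| = 24.1, D = (-3.37, -39.7). ∠WDK = 139.1° gives DK at -19.0° from the x-axis; with |DK| = 8.8, K = (4.95, -42.6). The perpendicularity gives KV at right angles to DK, so KV runs at 71.0°; with |KV| = 12.9, V = (9.15, -30.4). ∠KVS = 67.9° gives VS at -177° from the x-axis; with |VS| = 16.8, S = (-7.62, -31.3). VS ⟂ SU, so SU runs at -86.9°; with |SU| = 10.0, U = (-7.08, -41.3). Then |HU| = |U − H| = 41.9.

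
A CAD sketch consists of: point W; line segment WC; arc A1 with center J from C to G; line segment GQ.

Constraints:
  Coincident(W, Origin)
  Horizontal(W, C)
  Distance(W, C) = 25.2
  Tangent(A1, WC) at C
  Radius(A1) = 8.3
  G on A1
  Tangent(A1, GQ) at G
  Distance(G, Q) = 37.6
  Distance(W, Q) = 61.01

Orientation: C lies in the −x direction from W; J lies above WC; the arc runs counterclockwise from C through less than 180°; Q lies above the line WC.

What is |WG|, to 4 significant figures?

23.67

W is at the origin; W and C share the same y with |WC| = 25.2 and C on the −x side, so C = (-25.20, 0.000). A1 meets WC tangentially, so JC is at right angles to WC, so J = C + (0, 8.3) = (-25.20, 8.300). Since JG ⟂ GQ (tangency), |JQ| = √(8.3² + 37.6²) = 38.51 regardless of where G sits on A1. So Q lies on both circle(W, 61.01) and circle(J, 38.51); the above-WC intersection is Q = (-44.74, 41.48). G is the foot of the tangent from Q: G = (-19.12, 13.95).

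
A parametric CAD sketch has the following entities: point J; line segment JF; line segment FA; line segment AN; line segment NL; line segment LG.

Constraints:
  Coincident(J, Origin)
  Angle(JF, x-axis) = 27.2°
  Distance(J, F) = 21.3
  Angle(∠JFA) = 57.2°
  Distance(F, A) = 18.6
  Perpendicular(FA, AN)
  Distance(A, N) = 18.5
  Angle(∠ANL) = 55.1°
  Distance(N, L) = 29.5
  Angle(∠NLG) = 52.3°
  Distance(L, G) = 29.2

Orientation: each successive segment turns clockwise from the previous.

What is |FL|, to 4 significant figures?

5.825

J is at the origin; JF runs at 27.2° with length 21.3, so F = (18.94, 9.736). ∠JFA = 57.2° gives FA at -95.60° from the x-axis; with |FA| = 18.6, A = (17.13, -8.775). The perpendicularity gives AN at right angles to FA, so AN runs at 174.4°; with |AN| = 18.5, N = (-1.282, -6.970). ∠ANL = 55.1° gives NL at 49.50° from the x-axis; with |NL| = 29.5, L = (17.88, 15.46). Then |FL| = |L − F| = 5.825.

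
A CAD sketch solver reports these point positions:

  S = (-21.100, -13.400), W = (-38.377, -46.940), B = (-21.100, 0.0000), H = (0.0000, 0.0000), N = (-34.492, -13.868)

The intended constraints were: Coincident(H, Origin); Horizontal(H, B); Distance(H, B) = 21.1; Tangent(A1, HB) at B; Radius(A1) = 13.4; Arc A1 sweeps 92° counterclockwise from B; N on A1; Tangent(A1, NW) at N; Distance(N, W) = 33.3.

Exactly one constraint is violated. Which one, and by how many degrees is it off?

Tangent(A1, NW) at N — off by 8.70°.

H = (0.00, 0.00) ✓; H.y = 0.00, B.y = 0.00 ✓; |HB| = 21.10 ✓; ∠(SB, BH) = 90.00° ✓; |SB| = 13.40 ✓; bearing(S→N) − bearing(S→B) = 92.00° ✓; |SN| = 13.40 ✓; ∠(SN, NW) = 98.70° ✗; |NW| = 33.30 ✓.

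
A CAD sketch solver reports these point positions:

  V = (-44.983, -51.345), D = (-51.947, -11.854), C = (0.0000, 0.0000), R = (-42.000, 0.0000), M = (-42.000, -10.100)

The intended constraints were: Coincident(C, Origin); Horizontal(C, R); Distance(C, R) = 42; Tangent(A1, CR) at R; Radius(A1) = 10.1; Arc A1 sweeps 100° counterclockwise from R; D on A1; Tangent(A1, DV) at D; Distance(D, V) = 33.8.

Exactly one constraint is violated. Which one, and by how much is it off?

Distance(D, V) = 33.8 — off by 6.30.

C = (0.00, 0.00) ✓; C.y = 0.00, R.y = 0.00 ✓; |CR| = 42.00 ✓; ∠(MR, RC) = 90.00° ✓; |MR| = 10.10 ✓; bearing(M→D) − bearing(M→R) = 100.0° ✓; |MD| = 10.10 ✓; ∠(MD, DV) = 90.00° ✓; |DV| = 40.10 ✗.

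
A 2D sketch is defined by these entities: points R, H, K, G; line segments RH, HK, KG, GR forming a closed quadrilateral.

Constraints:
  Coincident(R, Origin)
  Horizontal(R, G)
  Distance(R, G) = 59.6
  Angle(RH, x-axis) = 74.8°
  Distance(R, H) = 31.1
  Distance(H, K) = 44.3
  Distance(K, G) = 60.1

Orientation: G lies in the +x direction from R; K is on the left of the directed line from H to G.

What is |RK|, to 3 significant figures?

71.8

Checks: |HK| = 44.30 ✓; |KG| = 60.10 ✓.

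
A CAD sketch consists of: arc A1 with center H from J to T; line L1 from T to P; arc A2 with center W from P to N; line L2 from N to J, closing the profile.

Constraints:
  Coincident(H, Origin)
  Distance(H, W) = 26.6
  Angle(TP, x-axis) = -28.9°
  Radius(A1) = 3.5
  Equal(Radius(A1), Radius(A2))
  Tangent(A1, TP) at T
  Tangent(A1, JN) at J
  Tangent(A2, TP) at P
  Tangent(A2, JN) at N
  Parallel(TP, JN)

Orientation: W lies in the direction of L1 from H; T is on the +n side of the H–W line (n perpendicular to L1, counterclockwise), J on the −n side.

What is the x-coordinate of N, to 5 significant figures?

21.596

The slot axis is L1's direction at -28.9°, so u = (cos -28.9°, sin -28.9°) = (0.87546, -0.48328) and n = (−sin -28.9°, cos -28.9°) = (0.48328, 0.87546). H is at the origin and W lies 26.6 along u from H, so W = 26.6·u = (23.287, -12.855). Tangency of A1 to both parallel lines with radius 3.5 puts T and J at H ± 3.5·n: T = (1.6915, 3.0641), J = (-1.6915, -3.0641). Equal radii place P and N the same way about W: P = W + 3.5·n = (24.979, -9.7912), N = W − 3.5·n = (21.596, -15.919). So N.x = 21.596.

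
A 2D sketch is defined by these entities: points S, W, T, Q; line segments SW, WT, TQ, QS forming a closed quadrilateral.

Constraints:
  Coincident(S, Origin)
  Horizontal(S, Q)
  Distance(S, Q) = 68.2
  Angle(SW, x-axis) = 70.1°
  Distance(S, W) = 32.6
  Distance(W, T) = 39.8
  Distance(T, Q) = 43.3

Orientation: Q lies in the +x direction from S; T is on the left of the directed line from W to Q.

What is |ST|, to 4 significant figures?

63.54

S is at the origin; SQ is horizontal with |SQ| = 68.2 and Q in +x, so Q = (68.2, 0). SW runs at 70.1° with |SW| = 32.6, so W = (11.10, 30.65). T is determined by |WT| = 39.8 and |TQ| = 43.3 together: it lies at the intersection of circle(W, 39.8) and circle(Q, 43.3). With |WQ| = 64.81, the foot of the radical line on WQ is 30.16 from W and the perpendicular offset is √(39.8² − 30.16²) = 25.97. Taking the left-of-WQ solution: T = (49.95, 39.27).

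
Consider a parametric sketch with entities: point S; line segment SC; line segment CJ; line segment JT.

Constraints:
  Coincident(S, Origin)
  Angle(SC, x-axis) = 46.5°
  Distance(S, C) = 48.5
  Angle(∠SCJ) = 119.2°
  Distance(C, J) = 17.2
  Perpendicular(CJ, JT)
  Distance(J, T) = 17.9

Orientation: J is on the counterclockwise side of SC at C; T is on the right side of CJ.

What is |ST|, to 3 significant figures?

72.8

S is at the origin; SC runs at 46.5° with length 48.5, so C = 48.5·(cos 46.5°, sin 46.5°) = (33.4, 35.2). ∠SCJ = 119.2°, so CJ runs at 46.5° + (180° − 119.2°) = 107° from the x-axis; with |CJ| = 17.2, J = C + 17.2·(cos 107°, sin 107°) = (28.3, 51.6). CJ ⟂ JT; with |JT| = 17.9 on the right of CJ, T = J + 17.9·(0.955, 0.297) = (45.4, 56.9). Then |ST| = |T − S| = 72.8.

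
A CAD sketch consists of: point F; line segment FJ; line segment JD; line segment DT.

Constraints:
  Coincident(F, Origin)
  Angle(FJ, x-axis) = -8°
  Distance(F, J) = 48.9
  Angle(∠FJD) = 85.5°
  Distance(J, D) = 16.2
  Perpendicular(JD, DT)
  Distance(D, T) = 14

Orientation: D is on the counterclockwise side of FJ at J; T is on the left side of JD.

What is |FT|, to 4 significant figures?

36.88

∠FJD = 85.5°, so JD runs at -8.0° + (180° − 85.5°) = 86.50° from the x-axis; with |JD| = 16.2, D = J + 16.2·(cos 86.50°, sin 86.50°) = (49.41, 9.364). JD is perpendicular to DT; with |DT| = 14.0 on the left of JD, T = D + 14.0·(-0.9981, 0.06105) = (35.44, 10.22). Then |FT| = |T − F| = 36.88.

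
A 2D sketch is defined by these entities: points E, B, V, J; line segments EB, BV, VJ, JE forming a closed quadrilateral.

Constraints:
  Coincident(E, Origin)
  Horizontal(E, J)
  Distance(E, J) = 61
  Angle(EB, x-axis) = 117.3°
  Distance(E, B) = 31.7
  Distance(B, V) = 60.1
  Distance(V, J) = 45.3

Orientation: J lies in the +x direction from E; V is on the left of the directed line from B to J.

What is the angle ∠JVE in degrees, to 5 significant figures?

68.426°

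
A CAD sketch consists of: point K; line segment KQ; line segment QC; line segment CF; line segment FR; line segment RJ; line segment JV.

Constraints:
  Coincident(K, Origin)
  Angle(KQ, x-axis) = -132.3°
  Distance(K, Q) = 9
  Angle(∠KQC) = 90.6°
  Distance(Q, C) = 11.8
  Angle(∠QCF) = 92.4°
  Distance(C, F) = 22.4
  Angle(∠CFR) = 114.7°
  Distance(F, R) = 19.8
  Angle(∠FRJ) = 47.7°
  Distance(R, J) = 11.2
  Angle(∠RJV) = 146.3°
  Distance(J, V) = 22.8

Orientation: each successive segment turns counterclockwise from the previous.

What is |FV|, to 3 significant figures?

17.0

K is at the origin; KQ runs at -132.3° with length 9.0, so Q = (-6.06, -6.66). ∠KQC = 90.6° gives QC at -42.9° from the x-axis; with |QC| = 11.8, C = (2.59, -14.7). ∠QCF = 92.4° gives CF at 44.7° from the x-axis; with |CF| = 22.4, F = (18.5, 1.07). ∠CFR = 114.7° gives FR at 110° from the x-axis; with |FR| = 19.8, R = (11.7, 19.7). ∠FRJ = 47.7° gives RJ at -118° from the x-axis; with |RJ| = 11.2, J = (6.53, 9.76). ∠RJV = 146.3° gives JV at -84.0° from the x-axis; with |JV| = 22.8, V = (8.91, -12.9). Then |FV| = |V − F| = 17.0.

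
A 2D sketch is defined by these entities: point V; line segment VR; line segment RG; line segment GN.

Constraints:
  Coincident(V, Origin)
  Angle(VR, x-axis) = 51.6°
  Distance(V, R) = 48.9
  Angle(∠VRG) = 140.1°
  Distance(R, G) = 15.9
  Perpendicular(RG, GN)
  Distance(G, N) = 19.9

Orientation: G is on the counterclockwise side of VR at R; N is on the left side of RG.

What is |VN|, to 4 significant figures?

54.63

∠VRG = 140.1°, so RG runs at 51.6° + (180° − 140.1°) = 91.50° from the x-axis; with |RG| = 15.9, G = R + 15.9·(cos 91.50°, sin 91.50°) = (29.96, 54.22). The perpendicularity gives GN at right angles to RG; with |GN| = 19.9 on the left of RG, N = G + 19.9·(-0.9997, -0.02618) = (10.06, 53.70). Then |VN| = |N − V| = 54.63.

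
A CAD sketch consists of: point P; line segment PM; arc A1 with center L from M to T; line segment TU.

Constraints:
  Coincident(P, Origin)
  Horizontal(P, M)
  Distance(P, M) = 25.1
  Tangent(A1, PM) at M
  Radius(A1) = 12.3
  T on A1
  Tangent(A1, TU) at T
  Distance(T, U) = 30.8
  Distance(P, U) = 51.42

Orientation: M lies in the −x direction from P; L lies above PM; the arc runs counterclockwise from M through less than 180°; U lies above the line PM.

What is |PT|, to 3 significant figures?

21.3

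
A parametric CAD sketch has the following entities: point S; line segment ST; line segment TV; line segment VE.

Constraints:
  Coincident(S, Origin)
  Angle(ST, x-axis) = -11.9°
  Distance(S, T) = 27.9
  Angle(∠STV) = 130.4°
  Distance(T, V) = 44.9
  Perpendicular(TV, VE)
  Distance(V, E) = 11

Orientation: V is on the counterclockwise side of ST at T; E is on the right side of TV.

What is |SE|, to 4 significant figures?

70.76

S is at the origin; ST runs at -11.9° with length 27.9, so T = 27.9·(cos -11.9°, sin -11.9°) = (27.30, -5.753). ∠STV = 130.4°, so TV runs at -11.9° + (180° − 130.4°) = 37.70° from the x-axis; with |TV| = 44.9, V = T + 44.9·(cos 37.70°, sin 37.70°) = (62.83, 21.70). TV ⟂ VE; with |VE| = 11.0 on the right of TV, E = V + 11.0·(0.6115, -0.7912) = (69.55, 13.00). Then |SE| = |E − S| = 70.76.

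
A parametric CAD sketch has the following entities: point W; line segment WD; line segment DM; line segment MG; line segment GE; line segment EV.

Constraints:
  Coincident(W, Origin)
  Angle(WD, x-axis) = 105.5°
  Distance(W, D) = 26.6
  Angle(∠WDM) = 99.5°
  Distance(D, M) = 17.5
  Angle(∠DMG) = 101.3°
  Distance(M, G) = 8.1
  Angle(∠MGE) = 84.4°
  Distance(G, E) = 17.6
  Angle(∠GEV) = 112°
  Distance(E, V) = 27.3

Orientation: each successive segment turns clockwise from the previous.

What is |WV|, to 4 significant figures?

41.27

W is at the origin; WD runs at 105.5° with length 26.6, so D = (-7.109, 25.63). ∠WDM = 99.5° gives DM at 25.00° from the x-axis; with |DM| = 17.5, M = (8.752, 33.03). ∠DMG = 101.3° gives MG at -53.70° from the x-axis; with |MG| = 8.1, G = (13.55, 26.50). ∠MGE = 84.4° gives GE at -149.3° from the x-axis; with |GE| = 17.6, E = (-1.586, 17.51). ∠GEV = 112.0° gives EV at 142.7° from the x-axis; with |EV| = 27.3, V = (-23.30, 34.06). Then |WV| = |V − W| = 41.27.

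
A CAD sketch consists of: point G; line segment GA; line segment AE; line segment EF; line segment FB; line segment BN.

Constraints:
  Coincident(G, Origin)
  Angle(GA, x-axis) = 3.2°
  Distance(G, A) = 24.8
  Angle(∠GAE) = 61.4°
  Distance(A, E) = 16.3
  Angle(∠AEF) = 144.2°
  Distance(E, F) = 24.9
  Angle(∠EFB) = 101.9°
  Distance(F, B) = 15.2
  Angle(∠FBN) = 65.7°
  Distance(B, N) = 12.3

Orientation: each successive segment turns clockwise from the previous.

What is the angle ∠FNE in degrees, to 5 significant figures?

88.613°

∠EFB = 101.9° gives FB at 130.70° from the x-axis; with |FB| = 15.2, B = (-13.962, -13.812). ∠FBN = 65.7° gives BN at 16.400° from the x-axis; with |BN| = 12.3, N = (-2.1627, -10.339). Then cos ∠FNE = NF·NE / (|NF||NE|), giving 88.613°.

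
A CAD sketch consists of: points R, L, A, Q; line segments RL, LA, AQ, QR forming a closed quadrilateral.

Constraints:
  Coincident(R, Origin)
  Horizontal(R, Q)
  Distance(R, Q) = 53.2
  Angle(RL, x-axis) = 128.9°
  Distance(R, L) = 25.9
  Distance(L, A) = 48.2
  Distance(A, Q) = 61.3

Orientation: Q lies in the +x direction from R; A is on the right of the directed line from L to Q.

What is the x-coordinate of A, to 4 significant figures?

-2.321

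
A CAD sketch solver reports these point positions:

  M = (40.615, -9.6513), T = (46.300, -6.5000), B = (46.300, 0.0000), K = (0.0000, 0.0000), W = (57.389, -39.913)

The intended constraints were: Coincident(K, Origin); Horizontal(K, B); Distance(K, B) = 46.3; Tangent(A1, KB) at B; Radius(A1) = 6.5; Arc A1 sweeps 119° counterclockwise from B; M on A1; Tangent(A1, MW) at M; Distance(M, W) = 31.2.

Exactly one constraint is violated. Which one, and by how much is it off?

Distance(M, W) = 31.2 — off by 3.40.

K = (0.00, 0.00) ✓; K.y = 0.00, B.y = 0.00 ✓; |KB| = 46.30 ✓; ∠(TB, BK) = 90.00° ✓; |TB| = 6.500 ✓; bearing(T→M) − bearing(T→B) = 119.0° ✓; |TM| = 6.500 ✓; ∠(TM, MW) = 90.00° ✓; |MW| = 34.60 ✗.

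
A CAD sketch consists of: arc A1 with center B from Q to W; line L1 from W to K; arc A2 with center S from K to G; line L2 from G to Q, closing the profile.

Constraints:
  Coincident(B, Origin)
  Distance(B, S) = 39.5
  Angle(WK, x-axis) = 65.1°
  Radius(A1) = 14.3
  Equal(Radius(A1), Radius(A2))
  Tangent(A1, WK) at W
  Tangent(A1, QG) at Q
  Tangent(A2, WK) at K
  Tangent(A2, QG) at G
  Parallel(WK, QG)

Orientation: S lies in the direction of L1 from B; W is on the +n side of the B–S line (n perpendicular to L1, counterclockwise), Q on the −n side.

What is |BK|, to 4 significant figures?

42.01

The slot axis is L1's direction at 65.1°, so u = (cos 65.1°, sin 65.1°) = (0.4210, 0.9070) and n = (−sin 65.1°, cos 65.1°) = (-0.9070, 0.4210). B is at the origin and S lies 39.5 along u from B, so S = 39.5·u = (16.63, 35.83). Tangency of A1 to both parallel lines with radius 14.3 puts W and Q at B ± 14.3·n: W = (-12.97, 6.021), Q = (12.97, -6.021). Equal radii place K and G the same way about S: K = S + 14.3·n = (3.660, 41.85), G = S − 14.3·n = (29.60, 29.81). Then |BK| = |K − B| = 42.01.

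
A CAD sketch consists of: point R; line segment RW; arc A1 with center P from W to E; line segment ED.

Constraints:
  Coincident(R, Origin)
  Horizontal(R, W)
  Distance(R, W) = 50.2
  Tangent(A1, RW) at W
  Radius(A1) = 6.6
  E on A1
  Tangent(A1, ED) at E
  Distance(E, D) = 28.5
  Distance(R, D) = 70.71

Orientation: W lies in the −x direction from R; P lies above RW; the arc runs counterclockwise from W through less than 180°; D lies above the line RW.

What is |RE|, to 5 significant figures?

46.227

R is at the origin; R and W share the same y with |RW| = 50.2 and W on the −x side, so W = (-50.200, 0.0000). A1 meets RW tangentially, so PW is at right angles to RW, so P = W + (0, 6.6) = (-50.200, 6.6000). Since PE ⟂ ED (tangency), |PD| = √(6.6² + 28.5²) = 29.254 regardless of where E sits on A1. So D lies on both circle(R, 70.71) and circle(P, 29.254); the above-RW intersection is D = (-62.449, 33.166). E is the foot of the tangent from D: E = (-44.984, 10.644).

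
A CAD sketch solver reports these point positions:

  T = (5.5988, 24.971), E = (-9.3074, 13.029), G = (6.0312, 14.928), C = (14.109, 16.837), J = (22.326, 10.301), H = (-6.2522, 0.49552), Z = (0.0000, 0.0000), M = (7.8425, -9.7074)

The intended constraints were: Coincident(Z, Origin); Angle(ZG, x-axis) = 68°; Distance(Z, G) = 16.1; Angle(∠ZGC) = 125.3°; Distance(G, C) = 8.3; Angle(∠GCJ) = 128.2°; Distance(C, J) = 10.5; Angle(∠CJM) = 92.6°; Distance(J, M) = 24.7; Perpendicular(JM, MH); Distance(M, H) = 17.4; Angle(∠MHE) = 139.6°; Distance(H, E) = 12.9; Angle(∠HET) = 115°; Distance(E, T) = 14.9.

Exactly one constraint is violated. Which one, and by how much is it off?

Distance(E, T) = 14.9 — off by 4.20.

Z = (0.00, 0.00) ✓; ZG at 68.00° ✓; |ZG| = 16.10 ✓; ∠ZGC = 125.3° ✓; |GC| = 8.300 ✓; ∠GCJ = 128.2° ✓; |CJ| = 10.50 ✓; ∠CJM = 92.60° ✓; |JM| = 24.70 ✓; ∠(JM, MH) = 90.00° ✓; |MH| = 17.40 ✓; ∠MHE = 139.6° ✓; |HE| = 12.90 ✓; ∠HET = 115.0° ✓; |ET| = 19.10 ✗.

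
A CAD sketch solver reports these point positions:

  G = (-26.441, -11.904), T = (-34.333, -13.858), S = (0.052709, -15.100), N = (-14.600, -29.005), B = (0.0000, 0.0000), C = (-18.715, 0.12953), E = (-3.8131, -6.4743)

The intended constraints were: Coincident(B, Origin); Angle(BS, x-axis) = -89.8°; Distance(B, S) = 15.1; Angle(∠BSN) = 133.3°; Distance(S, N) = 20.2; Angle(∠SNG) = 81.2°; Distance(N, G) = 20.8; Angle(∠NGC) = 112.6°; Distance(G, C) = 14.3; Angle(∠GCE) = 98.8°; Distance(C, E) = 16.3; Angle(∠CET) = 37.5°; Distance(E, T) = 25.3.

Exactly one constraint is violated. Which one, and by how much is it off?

Distance(E, T) = 25.3 — off by 6.10.

B = (0.00, 0.00) ✓; BS at -89.80° ✓; |BS| = 15.10 ✓; ∠BSN = 133.3° ✓; |SN| = 20.20 ✓; ∠SNG = 81.20° ✓; |NG| = 20.80 ✓; ∠NGC = 112.6° ✓; |GC| = 14.30 ✓; ∠GCE = 98.80° ✓; |CE| = 16.30 ✓; ∠CET = 37.50° ✓; |ET| = 31.40 ✗.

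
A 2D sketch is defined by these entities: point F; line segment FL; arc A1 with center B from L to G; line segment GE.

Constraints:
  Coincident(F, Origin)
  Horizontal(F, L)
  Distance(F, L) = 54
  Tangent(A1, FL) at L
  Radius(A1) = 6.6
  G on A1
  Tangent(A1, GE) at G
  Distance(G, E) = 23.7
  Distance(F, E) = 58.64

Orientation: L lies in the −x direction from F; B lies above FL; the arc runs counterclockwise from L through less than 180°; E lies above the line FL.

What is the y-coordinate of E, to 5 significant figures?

30.852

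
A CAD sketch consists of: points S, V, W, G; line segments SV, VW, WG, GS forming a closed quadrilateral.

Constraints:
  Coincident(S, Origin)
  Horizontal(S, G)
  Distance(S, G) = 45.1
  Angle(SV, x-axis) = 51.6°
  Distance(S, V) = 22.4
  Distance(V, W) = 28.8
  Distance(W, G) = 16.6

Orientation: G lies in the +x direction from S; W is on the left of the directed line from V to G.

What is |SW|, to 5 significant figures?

45.742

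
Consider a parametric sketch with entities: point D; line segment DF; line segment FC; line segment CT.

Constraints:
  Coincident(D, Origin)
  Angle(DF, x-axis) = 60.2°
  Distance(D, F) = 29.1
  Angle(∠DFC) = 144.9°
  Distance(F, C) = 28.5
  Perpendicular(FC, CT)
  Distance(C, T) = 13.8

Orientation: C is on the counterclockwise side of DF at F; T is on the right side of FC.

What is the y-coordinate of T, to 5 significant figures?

54.905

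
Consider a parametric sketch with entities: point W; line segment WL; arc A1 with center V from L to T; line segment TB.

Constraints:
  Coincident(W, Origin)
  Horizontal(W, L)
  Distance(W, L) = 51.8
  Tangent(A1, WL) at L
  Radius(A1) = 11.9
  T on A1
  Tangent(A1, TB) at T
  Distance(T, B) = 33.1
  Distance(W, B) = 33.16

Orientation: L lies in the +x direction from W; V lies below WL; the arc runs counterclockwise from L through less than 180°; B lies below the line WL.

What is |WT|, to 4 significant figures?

43.60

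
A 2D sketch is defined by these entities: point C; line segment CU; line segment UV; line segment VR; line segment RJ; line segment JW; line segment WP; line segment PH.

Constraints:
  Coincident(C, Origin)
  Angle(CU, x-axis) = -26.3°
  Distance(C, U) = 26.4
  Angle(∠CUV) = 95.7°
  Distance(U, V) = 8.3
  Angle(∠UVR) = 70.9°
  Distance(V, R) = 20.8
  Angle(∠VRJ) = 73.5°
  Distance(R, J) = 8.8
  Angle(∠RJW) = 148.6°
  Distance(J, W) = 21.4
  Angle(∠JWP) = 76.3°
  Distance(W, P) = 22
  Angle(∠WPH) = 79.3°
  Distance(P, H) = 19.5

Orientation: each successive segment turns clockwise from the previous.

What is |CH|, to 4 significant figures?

18.35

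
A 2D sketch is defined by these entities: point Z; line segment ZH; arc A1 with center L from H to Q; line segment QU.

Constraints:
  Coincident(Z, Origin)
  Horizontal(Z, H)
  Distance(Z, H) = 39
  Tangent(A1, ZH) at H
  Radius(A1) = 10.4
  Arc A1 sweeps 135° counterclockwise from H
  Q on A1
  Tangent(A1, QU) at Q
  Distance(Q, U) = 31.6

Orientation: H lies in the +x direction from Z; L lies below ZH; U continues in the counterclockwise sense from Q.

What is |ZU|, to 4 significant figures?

67.25

Z is at the origin; ZH is horizontal with |ZH| = 39.0 and H on the +x side, so H = (39.00, 0.000). The tangent condition forces LH to be normal to ZH, so L = H + (0, -10.4) = (39.00, -10.40). On A1, H sits at bearing 90° from L; a 135° counterclockwise sweep puts Q at bearing 225°, so Q = L + 10.4·(cos 225°, sin 225°) = (31.65, -17.75). Tangency of A1 to QU means the radius LQ is perpendicular to QU, so QU runs along (−sin 225°, cos 225°); with |QU| = 31.6, U = (53.99, -40.10). Then |ZU| = |U − Z| = 67.25.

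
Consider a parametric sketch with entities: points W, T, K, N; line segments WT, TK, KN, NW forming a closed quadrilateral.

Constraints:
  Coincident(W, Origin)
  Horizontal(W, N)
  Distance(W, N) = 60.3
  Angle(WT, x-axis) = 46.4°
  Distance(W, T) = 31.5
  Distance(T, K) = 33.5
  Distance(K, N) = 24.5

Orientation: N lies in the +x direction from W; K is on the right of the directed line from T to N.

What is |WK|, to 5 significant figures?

37.520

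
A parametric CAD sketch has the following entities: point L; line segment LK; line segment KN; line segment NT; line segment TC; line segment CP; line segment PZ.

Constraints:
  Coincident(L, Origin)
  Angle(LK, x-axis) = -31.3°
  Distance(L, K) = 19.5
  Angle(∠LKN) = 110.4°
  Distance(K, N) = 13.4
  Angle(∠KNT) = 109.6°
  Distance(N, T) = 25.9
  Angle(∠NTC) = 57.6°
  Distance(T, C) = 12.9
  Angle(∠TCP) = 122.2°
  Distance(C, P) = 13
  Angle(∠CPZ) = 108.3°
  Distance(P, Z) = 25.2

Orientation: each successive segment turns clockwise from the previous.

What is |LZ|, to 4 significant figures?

40.19

∠TCP = 122.2° gives CP at 8.500° from the x-axis; with |CP| = 13.0, P = (6.568, -13.47). ∠CPZ = 108.3° gives PZ at -63.20° from the x-axis; with |PZ| = 25.2, Z = (17.93, -35.97). Then |LZ| = |Z − L| = 40.19.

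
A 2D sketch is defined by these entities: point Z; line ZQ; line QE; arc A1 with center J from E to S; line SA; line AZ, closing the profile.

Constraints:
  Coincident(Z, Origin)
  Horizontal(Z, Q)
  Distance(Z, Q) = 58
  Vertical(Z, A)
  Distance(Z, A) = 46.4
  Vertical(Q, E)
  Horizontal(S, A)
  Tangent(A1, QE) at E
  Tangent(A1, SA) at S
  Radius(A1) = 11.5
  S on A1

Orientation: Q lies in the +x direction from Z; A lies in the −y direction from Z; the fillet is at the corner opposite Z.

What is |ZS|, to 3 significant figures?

65.7

Z is at the origin; ZQ is horizontal with |ZQ| = 58.0 and Q on the +x side, so Q = (58.0, 0.00). ZA is vertical with |ZA| = 46.4 and A on the −y side, so A = (0.00, -46.4). The virtual corner opposite Z is at (58.0, -46.4). The tangent condition forces JE to be normal to QE and A1 meets SA tangentially, so JS is at right angles to SA, with radius 11.5, so the center J sits 11.5 in from both sides at J = (46.5, -34.9). That places the tangent points at E = (58.0, -34.9) on QE and S = (46.5, -46.4) on SA. Then |ZS| = |S − Z| = 65.7.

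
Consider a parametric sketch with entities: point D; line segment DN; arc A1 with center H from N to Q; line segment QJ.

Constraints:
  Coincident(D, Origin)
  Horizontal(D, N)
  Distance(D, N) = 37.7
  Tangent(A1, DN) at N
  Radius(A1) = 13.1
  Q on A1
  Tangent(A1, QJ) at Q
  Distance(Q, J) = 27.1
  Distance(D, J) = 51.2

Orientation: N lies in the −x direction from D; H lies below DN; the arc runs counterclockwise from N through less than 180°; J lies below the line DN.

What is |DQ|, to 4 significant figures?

52.23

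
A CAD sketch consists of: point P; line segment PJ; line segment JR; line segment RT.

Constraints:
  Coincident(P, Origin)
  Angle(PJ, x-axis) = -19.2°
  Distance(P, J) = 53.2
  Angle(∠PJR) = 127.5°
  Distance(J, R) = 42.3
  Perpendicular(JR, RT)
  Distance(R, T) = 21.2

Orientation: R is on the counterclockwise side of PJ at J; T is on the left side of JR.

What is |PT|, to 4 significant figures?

77.58

P is at the origin; PJ runs at -19.2° with length 53.2, so J = 53.2·(cos -19.2°, sin -19.2°) = (50.24, -17.50). ∠PJR = 127.5°, so JR runs at -19.2° + (180° − 127.5°) = 33.30° from the x-axis; with |JR| = 42.3, R = J + 42.3·(cos 33.30°, sin 33.30°) = (85.60, 5.728). JR is perpendicular to RT; with |RT| = 21.2 on the left of JR, T = R + 21.2·(-0.5490, 0.8358) = (73.96, 23.45). Then |PT| = |T − P| = 77.58.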